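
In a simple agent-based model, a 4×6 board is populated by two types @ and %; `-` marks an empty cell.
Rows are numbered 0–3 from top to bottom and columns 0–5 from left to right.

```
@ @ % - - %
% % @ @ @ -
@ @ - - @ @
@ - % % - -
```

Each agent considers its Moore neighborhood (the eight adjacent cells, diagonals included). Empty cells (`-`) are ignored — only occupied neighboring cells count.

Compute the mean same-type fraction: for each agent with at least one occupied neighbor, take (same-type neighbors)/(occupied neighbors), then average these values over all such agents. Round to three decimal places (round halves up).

Row 0: (0,0)@ 1/3 · (0,1)@ 2/5 · (0,2)% 1/4 · (0,5)% 0/1
Row 1: (1,0)% 1/5 · (1,1)% 2/7 · (1,2)@ 3/5 · (1,3)@ 3/4 · (1,4)@ 3/4
Row 2: (2,0)@ 2/4 · (2,1)@ 3/6 · (2,4)@ 3/4 · (2,5)@ 2/2
Row 3: (3,0)@ 2/2 · (3,2)% 1/2 · (3,3)% 1/2
Sum over 16 agents: 1/3 + 2/5 + 1/4 + 0/1 + 1/5 + 2/7 + 3/5 + 3/4 + 3/4 + 2/4 + 3/6 + 3/4 + 2/2 + 2/2 + 1/2 + 1/2 = 1747/210; mean = 1747/210 ÷ 16 = 1747/3360 = 0.519940… → 0.520.

0.520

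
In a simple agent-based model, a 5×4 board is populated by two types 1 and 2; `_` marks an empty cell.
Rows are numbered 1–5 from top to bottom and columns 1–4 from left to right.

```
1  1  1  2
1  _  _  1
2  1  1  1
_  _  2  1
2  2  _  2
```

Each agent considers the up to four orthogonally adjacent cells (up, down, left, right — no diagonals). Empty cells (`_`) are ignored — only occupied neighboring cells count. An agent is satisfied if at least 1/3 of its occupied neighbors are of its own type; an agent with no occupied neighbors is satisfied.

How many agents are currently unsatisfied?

4

Row 1: (1,1)1 2/2 ✓ · (1,2)1 2/2 ✓ · (1,3)1 1/2 ✓ · (1,4)2 0/2 ✗
Row 2: (2,1)1 1/2 ✓ · (2,4)1 1/2 ✓
Row 3: (3,1)2 0/2 ✗ · (3,2)1 1/2 ✓ · (3,3)1 2/3 ✓ · (3,4)1 3/3 ✓
Row 4: (4,3)2 0/2 ✗ · (4,4)1 1/3 ✓
Row 5: (5,1)2 1/1 ✓ · (5,2)2 1/1 ✓ · (5,4)2 0/1 ✗
Unsatisfied: (1,4), (3,1), (4,3), (5,4) — 4 in total.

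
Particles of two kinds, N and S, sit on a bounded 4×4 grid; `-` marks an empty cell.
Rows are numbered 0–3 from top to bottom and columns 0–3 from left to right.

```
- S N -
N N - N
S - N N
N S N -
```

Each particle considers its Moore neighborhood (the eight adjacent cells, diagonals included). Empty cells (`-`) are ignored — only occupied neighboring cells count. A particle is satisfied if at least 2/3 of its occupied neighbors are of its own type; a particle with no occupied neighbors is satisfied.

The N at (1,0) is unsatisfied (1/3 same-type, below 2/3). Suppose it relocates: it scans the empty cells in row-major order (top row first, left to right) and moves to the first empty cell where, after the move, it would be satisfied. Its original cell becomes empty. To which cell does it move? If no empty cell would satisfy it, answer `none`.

Vacating (1,0). Empty cells in order:
  (0,0): 1/2 same-type → still unsatisfied.
  (0,3): 2/2 same-type → satisfied — stop here.

(0,3)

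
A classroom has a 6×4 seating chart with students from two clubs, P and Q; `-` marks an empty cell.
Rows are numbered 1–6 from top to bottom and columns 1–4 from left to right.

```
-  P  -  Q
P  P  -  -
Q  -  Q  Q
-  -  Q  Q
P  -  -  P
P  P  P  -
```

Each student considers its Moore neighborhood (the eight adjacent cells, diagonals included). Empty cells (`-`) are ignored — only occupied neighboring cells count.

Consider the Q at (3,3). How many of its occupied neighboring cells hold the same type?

Occupied neighbors of (3,3): (2,2)=P, (3,4)=Q, (4,3)=Q, (4,4)=Q.
Same type (Q): 3 of 4.

3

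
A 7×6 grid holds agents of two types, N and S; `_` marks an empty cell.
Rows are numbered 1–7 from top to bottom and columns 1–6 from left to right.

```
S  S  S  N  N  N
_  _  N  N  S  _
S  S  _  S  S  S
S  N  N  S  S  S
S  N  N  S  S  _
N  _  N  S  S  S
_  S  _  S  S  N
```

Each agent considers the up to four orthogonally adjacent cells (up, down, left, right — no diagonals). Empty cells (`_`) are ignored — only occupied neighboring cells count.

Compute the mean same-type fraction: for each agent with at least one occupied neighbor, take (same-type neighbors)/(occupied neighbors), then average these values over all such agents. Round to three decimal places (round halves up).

(1,1)S 1/1
(1,2)S 2/2
(1,3)S 1/3
(1,4)N 2/3
(1,5)N 2/3
(1,6)N 1/1
(2,3)N 1/2
(2,4)N 2/4
(2,5)S 1/3
(3,1)S 2/2
(3,2)S 1/2
(3,4)S 2/3
(3,5)S 4/4
(3,6)S 2/2
(4,1)S 2/3
(4,2)N 2/4
(4,3)N 2/3
(4,4)S 3/4
(4,5)S 4/4
(4,6)S 2/2
(5,1)S 1/3
(5,2)N 2/3
(5,3)N 3/4
(5,4)S 3/4
(5,5)S 3/3
(6,1)N 0/1
(6,3)N 1/2
(6,4)S 3/4
(6,5)S 4/4
(6,6)S 1/2
(7,2)S — no occupied neighbors
(7,4)S 2/2
(7,5)S 2/3
(7,6)N 0/2
Sum over 33 agents: 1/1 + 2/2 + 1/3 + 2/3 + 2/3 + 1/1 + 1/2 + 2/4 + 1/3 + 2/2 + 1/2 + 2/3 + 4/4 + 2/2 + 2/3 + 2/4 + 2/3 + 3/4 + 4/4 + 2/2 + 1/3 + 2/3 + 3/4 + 3/4 + 3/3 + 0/1 + 1/2 + 3/4 + 4/4 + 1/2 + 2/2 + 2/3 + 0/2 = 68/3; mean = 68/3 ÷ 33 = 68/99 = 0.686868… → 0.687.

0.687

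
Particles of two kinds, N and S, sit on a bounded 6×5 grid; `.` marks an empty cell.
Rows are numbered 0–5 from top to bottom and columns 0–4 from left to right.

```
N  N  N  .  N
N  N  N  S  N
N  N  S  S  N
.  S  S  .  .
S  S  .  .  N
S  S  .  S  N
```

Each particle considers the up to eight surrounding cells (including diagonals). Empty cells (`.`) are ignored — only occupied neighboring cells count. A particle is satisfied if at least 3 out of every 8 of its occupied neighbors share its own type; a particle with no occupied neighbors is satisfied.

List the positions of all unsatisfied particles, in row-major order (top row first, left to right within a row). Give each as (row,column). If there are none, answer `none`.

(1,3), (2,4), (5,3)

Row 0: (0,0)N 3/3 ✓ · (0,1)N 5/5 ✓ · (0,2)N 3/4 ✓ · (0,4)N 1/2 ✓
Row 1: (1,0)N 5/5 ✓ · (1,1)N 7/8 ✓ · (1,2)N 4/7 ✓ · (1,3)S 2/7 ✗ · (1,4)N 2/4 ✓
Row 2: (2,0)N 3/4 ✓ · (2,1)N 4/7 ✓ · (2,2)S 4/7 ✓ · (2,3)S 3/6 ✓ · (2,4)N 1/3 ✗
Row 3: (3,1)S 4/6 ✓ · (3,2)S 4/5 ✓
Row 4: (4,0)S 4/4 ✓ · (4,1)S 5/5 ✓ · (4,4)N 1/2 ✓
Row 5: (5,0)S 3/3 ✓ · (5,1)S 3/3 ✓ · (5,3)S 0/2 ✗ · (5,4)N 1/2 ✓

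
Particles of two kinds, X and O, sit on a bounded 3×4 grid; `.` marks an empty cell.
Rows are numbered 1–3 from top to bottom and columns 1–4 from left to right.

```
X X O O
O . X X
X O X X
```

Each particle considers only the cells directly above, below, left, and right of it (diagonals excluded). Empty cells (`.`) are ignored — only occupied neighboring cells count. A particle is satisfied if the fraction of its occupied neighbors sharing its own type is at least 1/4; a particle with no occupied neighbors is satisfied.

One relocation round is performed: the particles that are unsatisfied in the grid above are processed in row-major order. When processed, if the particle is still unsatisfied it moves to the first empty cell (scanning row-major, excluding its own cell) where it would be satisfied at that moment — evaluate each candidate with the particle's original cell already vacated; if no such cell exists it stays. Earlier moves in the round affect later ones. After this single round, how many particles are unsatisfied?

0

Initially unsatisfied (in order): (2,1), (3,1), (3,2).
  (2,1) → (2,2).
  (3,1) → (2,1).
  (3,2): now satisfied by earlier moves; stays.
Resulting grid:
X X O O
X O X X
. O X X
All satisfied now.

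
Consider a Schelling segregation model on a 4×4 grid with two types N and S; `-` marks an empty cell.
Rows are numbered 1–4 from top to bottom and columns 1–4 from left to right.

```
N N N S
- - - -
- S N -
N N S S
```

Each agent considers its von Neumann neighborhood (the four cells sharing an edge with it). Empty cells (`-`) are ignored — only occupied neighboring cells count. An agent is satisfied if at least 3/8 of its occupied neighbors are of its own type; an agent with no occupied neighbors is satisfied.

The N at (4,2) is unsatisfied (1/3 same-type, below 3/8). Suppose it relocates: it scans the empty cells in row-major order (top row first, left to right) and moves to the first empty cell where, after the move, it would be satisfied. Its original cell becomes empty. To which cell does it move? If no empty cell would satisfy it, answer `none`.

Vacating (4,2). Empty cells in order:
  (2,1): 1/1 same-type → satisfied — stop here.

(2,1)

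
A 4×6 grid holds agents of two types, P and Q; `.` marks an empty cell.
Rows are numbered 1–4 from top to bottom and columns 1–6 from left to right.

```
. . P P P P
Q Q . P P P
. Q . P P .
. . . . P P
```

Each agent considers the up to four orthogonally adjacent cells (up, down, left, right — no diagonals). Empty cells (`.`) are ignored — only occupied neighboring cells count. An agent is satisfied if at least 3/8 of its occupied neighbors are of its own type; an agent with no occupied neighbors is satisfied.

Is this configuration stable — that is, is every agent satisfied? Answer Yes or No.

Row 1: (1,3)P 1/1 satisfied · (1,4)P 3/3 satisfied · (1,5)P 3/3 satisfied · (1,6)P 2/2 satisfied
Row 2: (2,1)Q 1/1 satisfied · (2,2)Q 2/2 satisfied · (2,4)P 3/3 satisfied · (2,5)P 4/4 satisfied · (2,6)P 2/2 satisfied
Row 3: (3,2)Q 1/1 satisfied · (3,4)P 2/2 satisfied · (3,5)P 3/3 satisfied
Row 4: (4,5)P 2/2 satisfied · (4,6)P 1/1 satisfied
All meet the threshold, so the configuration is stable.

Yes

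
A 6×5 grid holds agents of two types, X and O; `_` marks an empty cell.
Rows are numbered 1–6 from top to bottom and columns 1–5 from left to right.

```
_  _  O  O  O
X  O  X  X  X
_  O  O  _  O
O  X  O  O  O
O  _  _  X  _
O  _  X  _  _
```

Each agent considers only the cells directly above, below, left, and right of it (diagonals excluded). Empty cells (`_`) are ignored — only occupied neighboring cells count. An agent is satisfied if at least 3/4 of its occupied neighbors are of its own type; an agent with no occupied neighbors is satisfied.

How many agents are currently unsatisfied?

(1,3)O 1/2 unhappy
(1,4)O 2/3 unhappy
(1,5)O 1/2 unhappy
(2,1)X 0/1 unhappy
(2,2)O 1/3 unhappy
(2,3)X 1/4 unhappy
(2,4)X 2/3 unhappy
(2,5)X 1/3 unhappy
(3,2)O 2/3 unhappy
(3,3)O 2/3 unhappy
(3,5)O 1/2 unhappy
(4,1)O 1/2 unhappy
(4,2)X 0/3 unhappy
(4,3)O 2/3 unhappy
(4,4)O 2/3 unhappy
(4,5)O 2/2 ok
(5,1)O 2/2 ok
(5,4)X 0/1 unhappy
(6,1)O 1/1 ok
(6,3)X 0/0 ok
Unsatisfied: (1,3), (1,4), (1,5), (2,1), (2,2), (2,3), (2,4), (2,5), (3,2), (3,3), (3,5), (4,1), (4,2), (4,3), (4,4), (5,4) — 16 in total.

16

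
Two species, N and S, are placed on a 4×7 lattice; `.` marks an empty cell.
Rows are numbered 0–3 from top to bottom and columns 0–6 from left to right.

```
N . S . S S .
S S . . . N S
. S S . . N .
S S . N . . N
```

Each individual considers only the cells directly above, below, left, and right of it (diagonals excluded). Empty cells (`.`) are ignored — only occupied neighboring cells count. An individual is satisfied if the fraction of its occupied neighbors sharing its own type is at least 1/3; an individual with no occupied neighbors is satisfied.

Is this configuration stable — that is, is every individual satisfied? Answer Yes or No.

(0,0)N 0/1 unhappy
(0,2)S 0/0 ok
(0,4)S 1/1 ok
(0,5)S 1/2 ok
(1,0)S 1/2 ok
(1,1)S 2/2 ok
(1,5)N 1/3 ok
(1,6)S 0/1 unhappy
(2,1)S 3/3 ok
(2,2)S 1/1 ok
(2,5)N 1/1 ok
(3,0)S 1/1 ok
(3,1)S 2/2 ok
(3,3)N 0/0 ok
(3,6)N 0/0 ok
For instance (0,0) has only 0/1 same-type neighbors, below 1/3.

No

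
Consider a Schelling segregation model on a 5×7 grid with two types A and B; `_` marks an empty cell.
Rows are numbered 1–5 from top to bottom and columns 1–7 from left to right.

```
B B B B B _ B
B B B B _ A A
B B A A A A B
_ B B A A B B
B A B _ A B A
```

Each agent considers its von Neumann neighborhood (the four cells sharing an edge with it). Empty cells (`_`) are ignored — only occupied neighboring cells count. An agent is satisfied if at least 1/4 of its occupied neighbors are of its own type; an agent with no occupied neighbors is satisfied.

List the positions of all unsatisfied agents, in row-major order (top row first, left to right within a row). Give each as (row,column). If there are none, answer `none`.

(1,7), (5,1), (5,2), (5,7)

Row 1: (1,1)B 2/2 ok · (1,2)B 3/3 ok · (1,3)B 3/3 ok · (1,4)B 3/3 ok · (1,5)B 1/1 ok · (1,7)B 0/1 unhappy
Row 2: (2,1)B 3/3 ok · (2,2)B 4/4 ok · (2,3)B 3/4 ok · (2,4)B 2/3 ok · (2,6)A 2/2 ok · (2,7)A 1/3 ok
Row 3: (3,1)B 2/2 ok · (3,2)B 3/4 ok · (3,3)A 1/4 ok · (3,4)A 3/4 ok · (3,5)A 3/3 ok · (3,6)A 2/4 ok · (3,7)B 1/3 ok
Row 4: (4,2)B 2/3 ok · (4,3)B 2/4 ok · (4,4)A 2/3 ok · (4,5)A 3/4 ok · (4,6)B 2/4 ok · (4,7)B 2/3 ok
Row 5: (5,1)B 0/1 unhappy · (5,2)A 0/3 unhappy · (5,3)B 1/2 ok · (5,5)A 1/2 ok · (5,6)B 1/3 ok · (5,7)A 0/2 unhappy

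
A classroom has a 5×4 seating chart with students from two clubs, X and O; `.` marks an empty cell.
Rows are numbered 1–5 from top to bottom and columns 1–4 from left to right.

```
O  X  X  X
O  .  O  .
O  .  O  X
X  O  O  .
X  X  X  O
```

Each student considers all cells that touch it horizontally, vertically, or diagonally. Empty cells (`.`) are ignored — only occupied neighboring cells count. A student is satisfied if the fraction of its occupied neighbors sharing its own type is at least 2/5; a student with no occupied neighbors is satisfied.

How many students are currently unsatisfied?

Row 1: (1,1)O 1/2 ✓ · (1,2)X 1/4 ✗ · (1,3)X 2/3 ✓ · (1,4)X 1/2 ✓
Row 2: (2,1)O 2/3 ✓ · (2,3)O 1/5 ✗
Row 3: (3,1)O 2/3 ✓ · (3,3)O 3/4 ✓ · (3,4)X 0/3 ✗
Row 4: (4,1)X 2/4 ✓ · (4,2)O 3/7 ✓ · (4,3)O 3/6 ✓
Row 5: (5,1)X 2/3 ✓ · (5,2)X 3/5 ✓ · (5,3)X 1/4 ✗ · (5,4)O 1/2 ✓
Unsatisfied: (1,2), (2,3), (3,4), (5,3) — 4 in total.

4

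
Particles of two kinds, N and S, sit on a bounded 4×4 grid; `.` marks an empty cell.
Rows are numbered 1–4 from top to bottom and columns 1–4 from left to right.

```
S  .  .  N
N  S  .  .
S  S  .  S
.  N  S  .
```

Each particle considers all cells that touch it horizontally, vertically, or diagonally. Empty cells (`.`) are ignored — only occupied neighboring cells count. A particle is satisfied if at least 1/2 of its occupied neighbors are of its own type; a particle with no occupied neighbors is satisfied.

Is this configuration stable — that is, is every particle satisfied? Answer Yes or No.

No

(1,1)S 1/2 satisfied
(1,4)N 0/0 satisfied
(2,1)N 0/4 not
(2,2)S 3/4 satisfied
(3,1)S 2/4 satisfied
(3,2)S 3/5 satisfied
(3,4)S 1/1 satisfied
(4,2)N 0/3 not
(4,3)S 2/3 satisfied
For instance (2,1) has only 0/4 same-type neighbors, below 1/2.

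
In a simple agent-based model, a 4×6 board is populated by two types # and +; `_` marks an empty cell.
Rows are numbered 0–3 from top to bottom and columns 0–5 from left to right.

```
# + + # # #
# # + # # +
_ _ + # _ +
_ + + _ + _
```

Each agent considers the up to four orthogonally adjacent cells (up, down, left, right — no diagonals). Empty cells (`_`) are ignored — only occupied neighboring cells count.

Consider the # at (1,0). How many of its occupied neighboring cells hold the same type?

2

Occupied neighbors of (1,0): (0,0)=#, (1,1)=#.
Same type (#): 2 of 2.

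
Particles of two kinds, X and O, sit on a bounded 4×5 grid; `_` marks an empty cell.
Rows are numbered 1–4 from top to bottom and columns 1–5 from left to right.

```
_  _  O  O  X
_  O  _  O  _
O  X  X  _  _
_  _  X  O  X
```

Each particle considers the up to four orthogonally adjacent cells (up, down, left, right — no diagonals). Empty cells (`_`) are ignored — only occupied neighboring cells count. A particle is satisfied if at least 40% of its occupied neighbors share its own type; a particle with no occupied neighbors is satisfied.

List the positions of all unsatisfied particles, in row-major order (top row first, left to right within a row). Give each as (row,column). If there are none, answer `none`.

(1,3)O 1/1 ok
(1,4)O 2/3 ok
(1,5)X 0/1 unhappy
(2,2)O 0/1 unhappy
(2,4)O 1/1 ok
(3,1)O 0/1 unhappy
(3,2)X 1/3 unhappy
(3,3)X 2/2 ok
(4,3)X 1/2 ok
(4,4)O 0/2 unhappy
(4,5)X 0/1 unhappy

(1,5), (2,2), (3,1), (3,2), (4,4), (4,5)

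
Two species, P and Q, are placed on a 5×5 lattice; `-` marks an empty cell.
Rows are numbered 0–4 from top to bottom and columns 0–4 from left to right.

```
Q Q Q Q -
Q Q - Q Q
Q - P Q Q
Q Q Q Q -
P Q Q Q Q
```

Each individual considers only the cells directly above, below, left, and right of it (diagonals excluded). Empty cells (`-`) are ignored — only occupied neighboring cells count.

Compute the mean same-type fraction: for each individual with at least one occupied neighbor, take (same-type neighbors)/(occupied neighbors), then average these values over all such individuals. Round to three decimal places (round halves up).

(0,0)Q 2/2
(0,1)Q 3/3
(0,2)Q 2/2
(0,3)Q 2/2
(1,0)Q 3/3
(1,1)Q 2/2
(1,3)Q 3/3
(1,4)Q 2/2
(2,0)Q 2/2
(2,2)P 0/2
(2,3)Q 3/4
(2,4)Q 2/2
(3,0)Q 2/3
(3,1)Q 3/3
(3,2)Q 3/4
(3,3)Q 3/3
(4,0)P 0/2
(4,1)Q 2/3
(4,2)Q 3/3
(4,3)Q 3/3
(4,4)Q 1/1
Sum over 21 individuals: 2/2 + 3/3 + 2/2 + 2/2 + 3/3 + 2/2 + 3/3 + 2/2 + 2/2 + 0/2 + 3/4 + 2/2 + 2/3 + 3/3 + 3/4 + 3/3 + 0/2 + 2/3 + 3/3 + 3/3 + 1/1 = 107/6; mean = 107/6 ÷ 21 = 107/126 = 0.849206… → 0.849.

0.849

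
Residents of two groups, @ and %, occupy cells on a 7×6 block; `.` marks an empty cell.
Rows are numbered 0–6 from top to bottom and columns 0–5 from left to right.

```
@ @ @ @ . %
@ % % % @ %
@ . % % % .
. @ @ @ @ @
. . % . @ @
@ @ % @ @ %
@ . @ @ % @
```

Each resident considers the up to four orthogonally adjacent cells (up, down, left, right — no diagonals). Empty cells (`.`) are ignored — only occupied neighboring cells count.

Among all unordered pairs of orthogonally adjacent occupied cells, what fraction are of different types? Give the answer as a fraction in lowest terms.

Scan each occupied cell's neighbors to the right and below so each pair is counted once.
Row 0: @(0,0)–@(0,1)= @(0,0)–@(1,0)= @(0,1)–@(0,2)= @(0,1)–%(1,1)≠ @(0,2)–@(0,3)= @(0,2)–%(1,2)≠ @(0,3)–%(1,3)≠ %(0,5)–%(1,5)=  → 3/8 unlike.
Row 1: @(1,0)–%(1,1)≠ @(1,0)–@(2,0)= %(1,1)–%(1,2)= %(1,2)–%(1,3)= %(1,2)–%(2,2)= %(1,3)–@(1,4)≠ %(1,3)–%(2,3)= @(1,4)–%(1,5)≠ @(1,4)–%(2,4)≠  → 4/9 unlike.
Row 2: %(2,2)–%(2,3)= %(2,2)–@(3,2)≠ %(2,3)–%(2,4)= %(2,3)–@(3,3)≠ %(2,4)–@(3,4)≠  → 3/5 unlike.
Row 3: @(3,1)–@(3,2)= @(3,2)–@(3,3)= @(3,2)–%(4,2)≠ @(3,3)–@(3,4)= @(3,4)–@(3,5)= @(3,4)–@(4,4)= @(3,5)–@(4,5)=  → 1/7 unlike.
Row 4: %(4,2)–%(5,2)= @(4,4)–@(4,5)= @(4,4)–@(5,4)= @(4,5)–%(5,5)≠  → 1/4 unlike.
Row 5: @(5,0)–@(5,1)= @(5,0)–@(6,0)= @(5,1)–%(5,2)≠ %(5,2)–@(5,3)≠ %(5,2)–@(6,2)≠ @(5,3)–@(5,4)= @(5,3)–@(6,3)= @(5,4)–%(5,5)≠ @(5,4)–%(6,4)≠ %(5,5)–@(6,5)≠  → 6/10 unlike.
Row 6: @(6,2)–@(6,3)= @(6,3)–%(6,4)≠ %(6,4)–@(6,5)≠  → 2/3 unlike.
Total adjacent occupied pairs: 46; unlike-type pairs: 20.
20/46 reduces to 10/23.

10/23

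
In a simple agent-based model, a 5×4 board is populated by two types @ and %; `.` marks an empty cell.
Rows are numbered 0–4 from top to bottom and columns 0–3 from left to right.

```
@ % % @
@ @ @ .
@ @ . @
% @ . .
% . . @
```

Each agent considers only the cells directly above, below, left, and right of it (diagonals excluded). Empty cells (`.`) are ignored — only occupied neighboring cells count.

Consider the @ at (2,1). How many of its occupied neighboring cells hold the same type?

3

Occupied neighbors of (2,1): (1,1)=@, (3,1)=@, (2,0)=@.
Same type (@): 3 of 3.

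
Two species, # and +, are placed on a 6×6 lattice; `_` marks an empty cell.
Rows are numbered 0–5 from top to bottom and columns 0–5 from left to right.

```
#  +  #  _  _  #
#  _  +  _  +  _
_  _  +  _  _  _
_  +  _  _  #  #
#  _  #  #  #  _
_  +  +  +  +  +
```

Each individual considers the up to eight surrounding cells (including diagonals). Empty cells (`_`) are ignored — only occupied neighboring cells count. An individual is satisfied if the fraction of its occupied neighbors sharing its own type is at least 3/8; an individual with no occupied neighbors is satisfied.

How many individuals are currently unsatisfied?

Row 0: (0,0)# 1/2 ok · (0,1)+ 1/4 unhappy · (0,2)# 0/2 unhappy · (0,5)# 0/1 unhappy
Row 1: (1,0)# 1/2 ok · (1,2)+ 2/3 ok · (1,4)+ 0/1 unhappy
Row 2: (2,2)+ 2/2 ok
Row 3: (3,1)+ 1/3 unhappy · (3,4)# 3/3 ok · (3,5)# 2/2 ok
Row 4: (4,0)# 0/2 unhappy · (4,2)# 1/5 unhappy · (4,3)# 3/6 ok · (4,4)# 3/6 ok
Row 5: (5,1)+ 1/3 unhappy · (5,2)+ 2/4 ok · (5,3)+ 2/5 ok · (5,4)+ 2/4 ok · (5,5)+ 1/2 ok
Unsatisfied: (0,1), (0,2), (0,5), (1,4), (3,1), (4,0), (4,2), (5,1) — 8 in total.

8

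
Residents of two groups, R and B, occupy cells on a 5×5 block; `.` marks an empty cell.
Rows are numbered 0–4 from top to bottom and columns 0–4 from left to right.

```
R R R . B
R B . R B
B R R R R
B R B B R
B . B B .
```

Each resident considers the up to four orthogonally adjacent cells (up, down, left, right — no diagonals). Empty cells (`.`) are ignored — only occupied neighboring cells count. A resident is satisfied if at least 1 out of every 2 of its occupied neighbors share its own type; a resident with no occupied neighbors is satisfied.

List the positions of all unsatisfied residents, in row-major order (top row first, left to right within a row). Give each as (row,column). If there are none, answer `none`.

(1,0), (1,1), (1,4), (2,0), (3,1)

(0,0)R 2/2 ok
(0,1)R 2/3 ok
(0,2)R 1/1 ok
(0,4)B 1/1 ok
(1,0)R 1/3 unhappy
(1,1)B 0/3 unhappy
(1,3)R 1/2 ok
(1,4)B 1/3 unhappy
(2,0)B 1/3 unhappy
(2,1)R 2/4 ok
(2,2)R 2/3 ok
(2,3)R 3/4 ok
(2,4)R 2/3 ok
(3,0)B 2/3 ok
(3,1)R 1/3 unhappy
(3,2)B 2/4 ok
(3,3)B 2/4 ok
(3,4)R 1/2 ok
(4,0)B 1/1 ok
(4,2)B 2/2 ok
(4,3)B 2/2 ok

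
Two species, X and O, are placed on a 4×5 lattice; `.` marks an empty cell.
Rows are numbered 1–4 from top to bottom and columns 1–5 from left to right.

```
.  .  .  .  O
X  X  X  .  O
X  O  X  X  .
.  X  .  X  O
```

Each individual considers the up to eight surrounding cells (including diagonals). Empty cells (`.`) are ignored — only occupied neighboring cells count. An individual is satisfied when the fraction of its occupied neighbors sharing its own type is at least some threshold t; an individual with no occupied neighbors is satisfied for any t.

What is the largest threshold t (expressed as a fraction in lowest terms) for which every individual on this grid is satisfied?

0/1

Row 1: (1,5)O 1/1
Row 2: (2,1)X 2/3 · (2,2)X 4/5 · (2,3)X 3/4 · (2,5)O 1/2
Row 3: (3,1)X 3/4 · (3,2)O 0/6 · (3,3)X 5/6 · (3,4)X 3/5
Row 4: (4,2)X 2/3 · (4,4)X 2/3 · (4,5)O 0/2
The smallest same-type fraction is 0/6 at (3,2), which reduces to 0/1. Any threshold above that leaves this individual unsatisfied.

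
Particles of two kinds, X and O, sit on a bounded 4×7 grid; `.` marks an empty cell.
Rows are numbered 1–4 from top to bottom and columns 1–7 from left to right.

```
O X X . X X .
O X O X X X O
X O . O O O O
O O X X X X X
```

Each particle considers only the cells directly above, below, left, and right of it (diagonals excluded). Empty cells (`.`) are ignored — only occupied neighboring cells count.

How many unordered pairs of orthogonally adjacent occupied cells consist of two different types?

18

Scan each occupied cell's neighbors to the right and below so each pair is counted once.
Row 1: O(1,1)–X(1,2)≠ O(1,1)–O(2,1)= X(1,2)–X(1,3)= X(1,2)–X(2,2)= X(1,3)–O(2,3)≠ X(1,5)–X(1,6)= X(1,5)–X(2,5)= X(1,6)–X(2,6)=  → 2/8 unlike.
Row 2: O(2,1)–X(2,2)≠ O(2,1)–X(3,1)≠ X(2,2)–O(2,3)≠ X(2,2)–O(3,2)≠ O(2,3)–X(2,4)≠ X(2,4)–X(2,5)= X(2,4)–O(3,4)≠ X(2,5)–X(2,6)= X(2,5)–O(3,5)≠ X(2,6)–O(2,7)≠ X(2,6)–O(3,6)≠ O(2,7)–O(3,7)=  → 9/12 unlike.
Row 3: X(3,1)–O(3,2)≠ X(3,1)–O(4,1)≠ O(3,2)–O(4,2)= O(3,4)–O(3,5)= O(3,4)–X(4,4)≠ O(3,5)–O(3,6)= O(3,5)–X(4,5)≠ O(3,6)–O(3,7)= O(3,6)–X(4,6)≠ O(3,7)–X(4,7)≠  → 6/10 unlike.
Row 4: O(4,1)–O(4,2)= O(4,2)–X(4,3)≠ X(4,3)–X(4,4)= X(4,4)–X(4,5)= X(4,5)–X(4,6)= X(4,6)–X(4,7)=  → 1/6 unlike.
Total adjacent occupied pairs: 36; unlike-type pairs: 18.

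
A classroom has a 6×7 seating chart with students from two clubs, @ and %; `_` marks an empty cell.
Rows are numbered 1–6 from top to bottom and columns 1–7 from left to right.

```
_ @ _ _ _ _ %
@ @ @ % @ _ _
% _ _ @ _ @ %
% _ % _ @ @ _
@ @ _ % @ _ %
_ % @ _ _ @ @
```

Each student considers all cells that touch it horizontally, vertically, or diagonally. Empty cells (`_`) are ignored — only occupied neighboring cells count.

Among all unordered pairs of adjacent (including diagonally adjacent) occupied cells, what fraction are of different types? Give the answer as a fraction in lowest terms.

1/2

Scan each occupied cell's neighbors to the right and below (and the two forward diagonals) so each pair is counted once.
From row 1: 0 unlike of 3 pairs (running 0/3).
From row 2: 5 unlike of 10 pairs (running 5/13).
From row 3: 3 unlike of 7 pairs (running 8/20).
From row 4: 5 unlike of 9 pairs (running 13/29).
From row 5: 6 unlike of 9 pairs (running 19/38).
From row 6: 1 unlike of 2 pairs (running 20/40).
Total adjacent occupied pairs: 40; unlike-type pairs: 20.
20/40 reduces to 1/2.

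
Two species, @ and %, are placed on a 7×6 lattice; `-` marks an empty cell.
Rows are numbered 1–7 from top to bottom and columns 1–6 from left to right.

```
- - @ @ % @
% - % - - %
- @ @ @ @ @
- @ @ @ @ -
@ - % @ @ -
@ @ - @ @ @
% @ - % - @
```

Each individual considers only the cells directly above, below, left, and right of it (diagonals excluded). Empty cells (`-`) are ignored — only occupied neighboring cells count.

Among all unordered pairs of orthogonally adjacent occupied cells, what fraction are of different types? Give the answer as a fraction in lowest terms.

Scan each occupied cell's neighbors to the right and below so each pair is counted once.
Row 1: @(1,3)–@(1,4)= @(1,3)–%(2,3)≠ @(1,4)–%(1,5)≠ %(1,5)–@(1,6)≠ @(1,6)–%(2,6)≠  → 4/5 unlike.
Row 2: %(2,3)–@(3,3)≠ %(2,6)–@(3,6)≠  → 2/2 unlike.
Row 3: @(3,2)–@(3,3)= @(3,2)–@(4,2)= @(3,3)–@(3,4)= @(3,3)–@(4,3)= @(3,4)–@(3,5)= @(3,4)–@(4,4)= @(3,5)–@(3,6)= @(3,5)–@(4,5)=  → 0/8 unlike.
Row 4: @(4,2)–@(4,3)= @(4,3)–@(4,4)= @(4,3)–%(5,3)≠ @(4,4)–@(4,5)= @(4,4)–@(5,4)= @(4,5)–@(5,5)=  → 1/6 unlike.
Row 5: @(5,1)–@(6,1)= %(5,3)–@(5,4)≠ @(5,4)–@(5,5)= @(5,4)–@(6,4)= @(5,5)–@(6,5)=  → 1/5 unlike.
Row 6: @(6,1)–@(6,2)= @(6,1)–%(7,1)≠ @(6,2)–@(7,2)= @(6,4)–@(6,5)= @(6,4)–%(7,4)≠ @(6,5)–@(6,6)= @(6,6)–@(7,6)=  → 2/7 unlike.
Row 7: %(7,1)–@(7,2)≠  → 1/1 unlike.
Total adjacent occupied pairs: 34; unlike-type pairs: 11.
11/34 is already in lowest terms.

11/34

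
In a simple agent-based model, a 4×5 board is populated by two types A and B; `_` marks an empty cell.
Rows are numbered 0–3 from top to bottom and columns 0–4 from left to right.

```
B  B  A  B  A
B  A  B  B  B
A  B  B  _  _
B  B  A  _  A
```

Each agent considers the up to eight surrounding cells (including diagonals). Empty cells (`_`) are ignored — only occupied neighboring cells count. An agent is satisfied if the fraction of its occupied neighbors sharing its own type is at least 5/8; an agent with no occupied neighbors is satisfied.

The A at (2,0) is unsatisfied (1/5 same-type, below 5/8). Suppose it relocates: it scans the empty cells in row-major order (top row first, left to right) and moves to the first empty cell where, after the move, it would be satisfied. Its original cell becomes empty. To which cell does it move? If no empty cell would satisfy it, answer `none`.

(3,3)

Vacating (2,0). Empty cells in order:
  (2,3): 2/6 same-type → still unsatisfied.
  (2,4): 1/3 same-type → still unsatisfied.
  (3,3): 2/3 same-type → satisfied — stop here.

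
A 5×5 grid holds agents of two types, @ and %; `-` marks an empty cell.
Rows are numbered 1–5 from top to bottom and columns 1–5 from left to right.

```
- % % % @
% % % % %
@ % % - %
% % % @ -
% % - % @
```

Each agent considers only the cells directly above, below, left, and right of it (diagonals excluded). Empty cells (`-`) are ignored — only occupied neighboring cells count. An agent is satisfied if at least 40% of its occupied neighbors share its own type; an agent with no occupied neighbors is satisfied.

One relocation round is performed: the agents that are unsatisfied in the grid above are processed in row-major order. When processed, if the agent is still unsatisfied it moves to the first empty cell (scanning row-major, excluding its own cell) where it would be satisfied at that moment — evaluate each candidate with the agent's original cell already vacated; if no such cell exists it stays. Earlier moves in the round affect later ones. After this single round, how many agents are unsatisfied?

Initially unsatisfied (in order): (1,5), (3,1), (4,4), (5,4), (5,5).
  (1,5) → (4,5).
  (3,1): no empty cell satisfies it; stays.
  (4,4): no empty cell satisfies it; stays.
  (5,4) → (1,1).
  (5,5): now satisfied by earlier moves; stays.
Resulting grid:
% % % % -
% % % % %
@ % % - %
% % % @ @
% % - - @
Unsatisfied now: (3,1).

1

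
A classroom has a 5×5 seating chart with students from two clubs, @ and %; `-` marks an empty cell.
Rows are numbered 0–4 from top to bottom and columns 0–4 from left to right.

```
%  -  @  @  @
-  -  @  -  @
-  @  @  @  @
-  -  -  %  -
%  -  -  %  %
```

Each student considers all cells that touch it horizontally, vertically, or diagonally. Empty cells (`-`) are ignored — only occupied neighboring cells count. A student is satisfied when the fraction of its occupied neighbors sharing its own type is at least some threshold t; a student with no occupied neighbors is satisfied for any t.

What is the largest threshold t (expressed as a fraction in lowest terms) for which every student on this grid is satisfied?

2/5

(0,0)% — no occupied neighbors
(0,2)@ 2/2
(0,3)@ 4/4
(0,4)@ 2/2
(1,2)@ 5/5
(1,4)@ 4/4
(2,1)@ 2/2
(2,2)@ 3/4
(2,3)@ 4/5
(2,4)@ 2/3
(3,3)% 2/5
(4,0)% — no occupied neighbors
(4,3)% 2/2
(4,4)% 2/2
The smallest same-type fraction is 2/5 at (3,3), which reduces to 2/5. Any threshold above that leaves this student unsatisfied.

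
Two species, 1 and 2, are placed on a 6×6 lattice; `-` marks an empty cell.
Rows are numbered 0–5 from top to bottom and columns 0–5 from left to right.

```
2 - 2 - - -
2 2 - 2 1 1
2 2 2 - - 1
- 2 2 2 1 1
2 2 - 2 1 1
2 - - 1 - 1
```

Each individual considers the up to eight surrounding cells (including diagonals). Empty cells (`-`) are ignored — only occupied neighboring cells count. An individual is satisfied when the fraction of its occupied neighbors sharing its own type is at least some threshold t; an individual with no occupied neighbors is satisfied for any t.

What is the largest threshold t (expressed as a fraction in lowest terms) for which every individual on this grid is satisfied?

2/5

(0,0)2 2/2
(0,2)2 2/2
(1,0)2 4/4
(1,1)2 6/6
(1,3)2 2/3
(1,4)1 2/3
(1,5)1 2/2
(2,0)2 4/4
(2,1)2 6/6
(2,2)2 6/6
(2,5)1 4/4
(3,1)2 6/6
(3,2)2 6/6
(3,3)2 3/5
(3,4)1 4/6
(3,5)1 4/4
(4,0)2 3/3
(4,1)2 4/4
(4,3)2 2/5
(4,4)1 5/7
(4,5)1 4/4
(5,0)2 2/2
(5,3)1 1/2
(5,5)1 2/2
The smallest same-type fraction is 2/5 at (4,3), which reduces to 2/5. Any threshold above that leaves this individual unsatisfied.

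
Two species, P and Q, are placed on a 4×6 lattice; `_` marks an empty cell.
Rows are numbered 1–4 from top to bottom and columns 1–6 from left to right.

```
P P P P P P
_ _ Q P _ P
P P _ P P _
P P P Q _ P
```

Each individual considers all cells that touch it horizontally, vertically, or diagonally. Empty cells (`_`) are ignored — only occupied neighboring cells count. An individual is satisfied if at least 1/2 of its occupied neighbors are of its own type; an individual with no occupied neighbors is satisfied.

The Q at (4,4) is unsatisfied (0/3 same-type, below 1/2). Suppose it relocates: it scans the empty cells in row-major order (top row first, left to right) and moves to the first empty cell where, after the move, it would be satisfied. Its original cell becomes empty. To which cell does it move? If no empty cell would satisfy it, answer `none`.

Vacating (4,4). Empty cells in order:
  (2,1): 0/4 same-type → still unsatisfied.
  (2,2): 1/6 same-type → still unsatisfied.
  (2,5): 0/7 same-type → still unsatisfied.
  (3,3): 1/6 same-type → still unsatisfied.
  (3,6): 0/3 same-type → still unsatisfied.
  (4,5): 0/3 same-type → still unsatisfied.

none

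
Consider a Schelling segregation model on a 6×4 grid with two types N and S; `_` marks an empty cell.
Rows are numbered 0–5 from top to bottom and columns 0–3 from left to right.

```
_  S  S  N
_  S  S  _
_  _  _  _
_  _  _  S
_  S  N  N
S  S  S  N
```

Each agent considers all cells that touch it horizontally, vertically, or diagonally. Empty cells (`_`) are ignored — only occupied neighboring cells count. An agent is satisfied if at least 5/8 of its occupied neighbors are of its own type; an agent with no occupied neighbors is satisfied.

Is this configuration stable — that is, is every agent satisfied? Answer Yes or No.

No

Row 0: (0,1)S 3/3 ok · (0,2)S 3/4 ok · (0,3)N 0/2 unhappy
Row 1: (1,1)S 3/3 ok · (1,2)S 3/4 ok
Row 3: (3,3)S 0/2 unhappy
Row 4: (4,1)S 3/4 ok · (4,2)N 2/6 unhappy · (4,3)N 2/4 unhappy
Row 5: (5,0)S 2/2 ok · (5,1)S 3/4 ok · (5,2)S 2/5 unhappy · (5,3)N 2/3 ok
For instance (0,3) has only 0/2 same-type neighbors, below 5/8.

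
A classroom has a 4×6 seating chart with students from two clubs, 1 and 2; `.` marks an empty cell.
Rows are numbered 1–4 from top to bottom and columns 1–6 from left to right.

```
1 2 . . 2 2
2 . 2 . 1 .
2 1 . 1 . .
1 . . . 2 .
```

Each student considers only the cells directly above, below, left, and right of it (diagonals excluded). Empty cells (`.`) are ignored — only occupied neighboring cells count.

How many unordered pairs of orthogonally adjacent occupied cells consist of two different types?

Scan each occupied cell's neighbors to the right and below so each pair is counted once.
From row 1: 3 unlike of 4 pairs (running 3/4).
From row 2: 0 unlike of 1 pairs (running 3/5).
From row 3: 2 unlike of 2 pairs (running 5/7).
Total adjacent occupied pairs: 7; unlike-type pairs: 5.

5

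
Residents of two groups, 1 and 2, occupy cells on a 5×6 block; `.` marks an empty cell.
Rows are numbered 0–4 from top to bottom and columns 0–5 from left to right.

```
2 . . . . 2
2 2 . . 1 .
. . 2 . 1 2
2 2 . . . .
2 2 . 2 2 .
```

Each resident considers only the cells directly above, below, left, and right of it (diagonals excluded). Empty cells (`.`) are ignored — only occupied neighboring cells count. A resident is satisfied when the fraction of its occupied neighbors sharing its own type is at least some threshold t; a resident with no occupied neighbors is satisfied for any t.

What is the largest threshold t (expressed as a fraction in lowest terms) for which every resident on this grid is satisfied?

Row 0: (0,0)2 1/1 · (0,5)2 — no occupied neighbors
Row 1: (1,0)2 2/2 · (1,1)2 1/1 · (1,4)1 1/1
Row 2: (2,2)2 — no occupied neighbors · (2,4)1 1/2 · (2,5)2 0/1
Row 3: (3,0)2 2/2 · (3,1)2 2/2
Row 4: (4,0)2 2/2 · (4,1)2 2/2 · (4,3)2 1/1 · (4,4)2 1/1
The smallest same-type fraction is 0/1 at (2,5), which reduces to 0/1. Any threshold above that leaves this resident unsatisfied.

0/1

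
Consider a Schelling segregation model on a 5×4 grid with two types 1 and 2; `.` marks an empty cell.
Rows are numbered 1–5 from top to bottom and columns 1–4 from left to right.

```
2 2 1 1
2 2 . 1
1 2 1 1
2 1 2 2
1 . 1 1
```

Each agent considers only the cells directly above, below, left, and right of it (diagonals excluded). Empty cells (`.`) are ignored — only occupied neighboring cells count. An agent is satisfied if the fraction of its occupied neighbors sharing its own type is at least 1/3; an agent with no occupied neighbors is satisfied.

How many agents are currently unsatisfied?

Row 1: (1,1)2 2/2 satisfied · (1,2)2 2/3 satisfied · (1,3)1 1/2 satisfied · (1,4)1 2/2 satisfied
Row 2: (2,1)2 2/3 satisfied · (2,2)2 3/3 satisfied · (2,4)1 2/2 satisfied
Row 3: (3,1)1 0/3 not · (3,2)2 1/4 not · (3,3)1 1/3 satisfied · (3,4)1 2/3 satisfied
Row 4: (4,1)2 0/3 not · (4,2)1 0/3 not · (4,3)2 1/4 not · (4,4)2 1/3 satisfied
Row 5: (5,1)1 0/1 not · (5,3)1 1/2 satisfied · (5,4)1 1/2 satisfied
Unsatisfied: (3,1), (3,2), (4,1), (4,2), (4,3), (5,1) — 6 in total.

6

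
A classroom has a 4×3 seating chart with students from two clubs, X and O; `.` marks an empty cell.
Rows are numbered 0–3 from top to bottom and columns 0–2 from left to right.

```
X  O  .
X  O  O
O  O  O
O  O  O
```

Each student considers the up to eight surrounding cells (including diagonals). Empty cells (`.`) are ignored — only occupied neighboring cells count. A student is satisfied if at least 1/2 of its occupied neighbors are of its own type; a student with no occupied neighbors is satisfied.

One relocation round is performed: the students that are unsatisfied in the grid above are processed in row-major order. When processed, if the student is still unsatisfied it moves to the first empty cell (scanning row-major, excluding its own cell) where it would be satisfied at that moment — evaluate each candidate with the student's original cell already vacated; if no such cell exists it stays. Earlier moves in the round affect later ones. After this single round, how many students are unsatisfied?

Initially unsatisfied (in order): (0,0), (1,0).
  (0,0): no empty cell satisfies it; stays.
  (1,0): no empty cell satisfies it; stays.
Resulting grid:
X O .
X O O
O O O
O O O
Unsatisfied now: (0,0), (1,0).

2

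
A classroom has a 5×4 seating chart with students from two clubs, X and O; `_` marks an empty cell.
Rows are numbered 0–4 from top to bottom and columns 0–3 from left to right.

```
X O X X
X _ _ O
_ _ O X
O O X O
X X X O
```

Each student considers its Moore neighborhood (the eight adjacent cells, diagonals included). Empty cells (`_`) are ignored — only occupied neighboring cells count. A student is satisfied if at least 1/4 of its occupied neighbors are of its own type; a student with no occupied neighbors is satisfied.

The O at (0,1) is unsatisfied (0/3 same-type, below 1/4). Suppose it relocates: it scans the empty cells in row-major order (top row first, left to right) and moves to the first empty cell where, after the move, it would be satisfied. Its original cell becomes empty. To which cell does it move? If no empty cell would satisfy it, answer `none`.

Vacating (0,1). Empty cells in order:
  (1,1): 1/4 same-type → satisfied — stop here.

(1,1)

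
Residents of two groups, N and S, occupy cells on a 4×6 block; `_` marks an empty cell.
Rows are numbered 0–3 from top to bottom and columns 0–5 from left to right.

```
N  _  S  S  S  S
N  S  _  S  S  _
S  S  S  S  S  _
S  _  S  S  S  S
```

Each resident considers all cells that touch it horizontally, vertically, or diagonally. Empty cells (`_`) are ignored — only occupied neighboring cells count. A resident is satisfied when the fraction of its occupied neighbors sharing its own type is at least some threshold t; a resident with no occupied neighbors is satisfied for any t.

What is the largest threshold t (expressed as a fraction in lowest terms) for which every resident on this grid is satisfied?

1/4

(0,0)N 1/2
(0,2)S 3/3
(0,3)S 4/4
(0,4)S 4/4
(0,5)S 2/2
(1,0)N 1/4
(1,1)S 4/6
(1,3)S 7/7
(1,4)S 6/6
(2,0)S 3/4
(2,1)S 5/6
(2,2)S 6/6
(2,3)S 7/7
(2,4)S 6/6
(3,0)S 2/2
(3,2)S 4/4
(3,3)S 5/5
(3,4)S 4/4
(3,5)S 2/2
The smallest same-type fraction is 1/4 at (1,0), which reduces to 1/4. Any threshold above that leaves this resident unsatisfied.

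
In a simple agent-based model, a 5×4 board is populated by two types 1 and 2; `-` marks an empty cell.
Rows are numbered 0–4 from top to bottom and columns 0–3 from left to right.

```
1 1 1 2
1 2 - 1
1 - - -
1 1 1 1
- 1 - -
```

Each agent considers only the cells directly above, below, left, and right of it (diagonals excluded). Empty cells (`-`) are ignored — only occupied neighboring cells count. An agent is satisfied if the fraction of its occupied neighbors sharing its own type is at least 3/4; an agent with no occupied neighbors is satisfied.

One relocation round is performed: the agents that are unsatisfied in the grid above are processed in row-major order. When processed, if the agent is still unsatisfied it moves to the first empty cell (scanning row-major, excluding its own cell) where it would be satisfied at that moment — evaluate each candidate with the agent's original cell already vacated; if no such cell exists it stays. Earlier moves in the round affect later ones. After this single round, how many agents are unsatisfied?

1

Initially unsatisfied (in order): (0,1), (0,2), (0,3), (1,0), (1,1), (1,3).
  (0,1) → (2,2).
  (0,2) → (2,1).
  (0,3) → (0,2).
  (1,0) → (2,3).
  (1,1): no empty cell satisfies it; stays.
  (1,3): now satisfied by earlier moves; stays.
Resulting grid:
1 - 2 -
- 2 - 1
1 1 1 1
1 1 1 1
- 1 - -
Unsatisfied now: (1,1).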